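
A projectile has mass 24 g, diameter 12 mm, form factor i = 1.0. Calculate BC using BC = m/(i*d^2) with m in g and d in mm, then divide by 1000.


BC = m/(i*d^2*1000) = 24/(1.0 * 12^2 * 1000) = 0.0001667

0.0001667


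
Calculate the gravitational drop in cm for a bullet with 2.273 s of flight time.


drop = 0.5*g*t^2 = 0.5*9.81*2.273^2 = 25.3418 m ≈ 2534 cm

2534 cm


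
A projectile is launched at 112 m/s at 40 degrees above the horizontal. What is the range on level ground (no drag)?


R = v0^2 * sin(2*theta) / g = 112^2 * sin(2*40°) / 9.81 = 1259 m

1259 m


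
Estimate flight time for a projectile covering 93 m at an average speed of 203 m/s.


t = d/v = 93/203 = 0.4581 s

0.4581 s


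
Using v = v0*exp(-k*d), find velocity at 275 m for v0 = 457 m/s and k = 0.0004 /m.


v = v0*exp(-k*d) = 457*exp(-0.0004*275) = 409.4 m/s

409.4 m/s


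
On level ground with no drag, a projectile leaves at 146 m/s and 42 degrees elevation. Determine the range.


R = v0^2 * sin(2*theta) / g = 146^2 * sin(2*42°) / 9.81 = 2161 m

2161 m


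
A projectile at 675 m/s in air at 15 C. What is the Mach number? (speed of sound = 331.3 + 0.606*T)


a = 331.3 + 0.606*(15) = 340.39 m/s
M = v/a = 675/340.39 = 1.983

1.983


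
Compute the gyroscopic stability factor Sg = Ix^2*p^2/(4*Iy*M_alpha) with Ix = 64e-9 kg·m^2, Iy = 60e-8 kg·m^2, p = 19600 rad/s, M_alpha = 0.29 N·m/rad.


Sg = Ix^2 * p^2 / (4 * Iy * M_alpha) = (64e-9)^2 * 19600^2 / (4 * 60e-8 * 0.29) = 2.261

2.261


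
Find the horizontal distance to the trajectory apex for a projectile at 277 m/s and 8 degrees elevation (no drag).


R = v0^2*sin(2*theta)/g = 277^2*sin(2*8°)/9.81 = 2155.9 m
apex_dist = R/2 = 2155.9/2 = 1078 m

1078 m


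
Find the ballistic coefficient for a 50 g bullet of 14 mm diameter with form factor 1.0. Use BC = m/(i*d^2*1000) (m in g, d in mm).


BC = m/(i*d^2*1000) = 50/(1.0 * 14^2 * 1000) = 0.0002551

0.0002551


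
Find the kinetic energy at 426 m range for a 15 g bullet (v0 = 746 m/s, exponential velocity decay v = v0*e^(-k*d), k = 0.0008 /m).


v = v0*exp(-k*d) = 746*exp(-0.0008*426) = 530.556 m/s
E = 0.5*m*v^2 = 0.5*0.015*530.556^2 = 2111 J

2111 J


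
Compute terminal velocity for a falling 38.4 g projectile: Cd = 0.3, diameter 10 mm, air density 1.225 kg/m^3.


A = pi*(d/2)^2 = pi*(10/2000)^2 = 7.85398e-05 m^2
vt = sqrt(2mg/(Cd*rho*A)) = sqrt(2*0.0384*9.81/(0.3 * 1.225 * 7.85398e-05)) = 161.6 m/s

161.6 m/s


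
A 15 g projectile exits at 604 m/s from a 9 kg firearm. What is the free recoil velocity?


v_recoil = m_p * v_p / m_gun = 0.015 * 604 / 9 = 1.007 m/s

1.007 m/s


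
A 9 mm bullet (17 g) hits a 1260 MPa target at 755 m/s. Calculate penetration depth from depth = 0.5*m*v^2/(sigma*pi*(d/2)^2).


A = pi*(d/2)^2 = pi*(9/2)^2 = 63.6173 mm^2
E = 0.5*m*v^2 = 0.5*0.017*755^2 = 4845.21 J
depth = E/(sigma*A) = 4845.21 J / (1260 MPa * 63.6173 mm^2) = 4845.21/(1260 * 63.6173) m = 0.060446 m ≈ 60.45 mm

60.45 mm


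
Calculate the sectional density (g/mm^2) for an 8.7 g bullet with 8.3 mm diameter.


SD = m/d^2 = 8.7/8.3^2 = 0.1263 g/mm^2

0.1263 g/mm^2


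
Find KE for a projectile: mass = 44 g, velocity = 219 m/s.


E = 0.5*m*v^2 = 0.5*0.044*219^2 = 1055 J

1055 J


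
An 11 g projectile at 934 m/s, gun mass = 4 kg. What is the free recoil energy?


v_r = m_p*v_p/m_gun = 0.011*934/4 = 2.5685 m/s, E_r = 0.5*m_gun*v_r^2 = 0.5*4*2.5685^2 = 13.19 J

13.19 J


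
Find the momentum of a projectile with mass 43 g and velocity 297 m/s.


p = m*v = 0.043*297 = 12.77 kg·m/s

12.77 kg·m/s


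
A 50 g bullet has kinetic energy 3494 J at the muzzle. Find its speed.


v = sqrt(2*E/m) = sqrt(2*3494/0.05) = 373.8 m/s

373.8 m/s


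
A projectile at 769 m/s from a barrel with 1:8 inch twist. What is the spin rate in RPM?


twist_m = 8*0.0254 = 0.2032 m
spin = v/twist = 769/0.2032 = 3784.449 rev/s
RPM = spin*60 = 3784.449*60 ≈ 227067 RPM

227067 RPM


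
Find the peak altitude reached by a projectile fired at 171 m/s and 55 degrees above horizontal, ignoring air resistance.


H = (v0*sin(theta))^2 / (2g) = (171*sin(55°))^2 / (2*9.81) = 1000 m

1000 m


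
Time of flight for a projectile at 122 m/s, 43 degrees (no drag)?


T = 2*v0*sin(theta)/g = 2*122*sin(43°)/9.81 = 16.96 s

16.96 s


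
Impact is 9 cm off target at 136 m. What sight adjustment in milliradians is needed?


1 mrad subtends 1 cm per 10 m of range, so adj = error_cm / (dist_m / 10) = 9 / (136/10) = 0.6618 mrad

0.6618 mrad


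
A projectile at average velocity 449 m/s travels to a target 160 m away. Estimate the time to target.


t = d/v = 160/449 = 0.3563 s

0.3563 s


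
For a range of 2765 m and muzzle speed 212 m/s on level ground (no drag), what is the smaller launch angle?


sin(2*theta) = R*g/v0^2 = 2765*9.81/212^2 = 0.603521, theta = arcsin(0.603521)/2 = 18.56°

18.56 degrees


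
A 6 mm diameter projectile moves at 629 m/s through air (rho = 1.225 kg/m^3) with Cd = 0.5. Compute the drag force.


A = pi*(d/2)^2 = pi*(6/2000)^2 = 2.82743e-05 m^2
Fd = 0.5*Cd*rho*A*v^2 = 0.5*0.5*1.225*2.82743e-05*629^2 = 3.426 N

3.426 N


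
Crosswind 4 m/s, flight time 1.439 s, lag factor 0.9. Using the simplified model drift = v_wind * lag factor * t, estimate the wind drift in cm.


drift = v_wind * lag * t = 4 * 0.9 * 1.439 = 5.1804 m ≈ 518 cm

518 cm


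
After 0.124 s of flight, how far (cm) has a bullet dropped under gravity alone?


drop = 0.5*g*t^2 = 0.5*9.81*0.124^2 = 0.0754193 m ≈ 7.542 cm

7.542 cm


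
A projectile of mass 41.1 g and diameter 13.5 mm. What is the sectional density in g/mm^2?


SD = m/d^2 = 41.1/13.5^2 = 0.2255 g/mm^2

0.2255 g/mm^2


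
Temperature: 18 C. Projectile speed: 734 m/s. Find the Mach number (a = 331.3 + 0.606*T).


a = 331.3 + 0.606*(18) = 342.208 m/s
M = v/a = 734/342.208 = 2.145

2.145


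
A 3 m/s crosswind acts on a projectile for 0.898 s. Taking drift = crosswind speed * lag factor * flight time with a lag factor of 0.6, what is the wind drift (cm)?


drift = v_wind * lag * t = 3 * 0.6 * 0.898 = 1.6164 m ≈ 161.6 cm

161.6 cm


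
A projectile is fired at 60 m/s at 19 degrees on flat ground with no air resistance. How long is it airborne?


T = 2*v0*sin(theta)/g = 2*60*sin(19°)/9.81 = 3.982 s

3.982 s


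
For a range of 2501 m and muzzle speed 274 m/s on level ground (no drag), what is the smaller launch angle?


sin(2*theta) = R*g/v0^2 = 2501*9.81/274^2 = 0.3268, theta = arcsin(0.3268)/2 = 9.537°

9.537 degrees


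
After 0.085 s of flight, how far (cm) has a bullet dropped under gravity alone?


drop = 0.5*g*t^2 = 0.5*9.81*0.085^2 = 0.0354386 m ≈ 3.544 cm

3.544 cm


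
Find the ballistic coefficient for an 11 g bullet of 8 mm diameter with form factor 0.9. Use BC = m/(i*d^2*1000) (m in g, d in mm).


BC = m/(i*d^2*1000) = 11/(0.9 * 8^2 * 1000) = 0.000191

0.000191


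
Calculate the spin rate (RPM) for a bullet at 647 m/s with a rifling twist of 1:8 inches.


twist_m = 8*0.0254 = 0.2032 m
spin = v/twist = 647/0.2032 = 3184.055 rev/s
RPM = spin*60 = 3184.055*60 ≈ 191043 RPM

191043 RPM


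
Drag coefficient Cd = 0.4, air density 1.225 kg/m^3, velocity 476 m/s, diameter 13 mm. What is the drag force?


A = pi*(d/2)^2 = pi*(13/2000)^2 = 1.32732e-04 m^2
Fd = 0.5*Cd*rho*A*v^2 = 0.5*0.4*1.225*1.32732e-04*476^2 = 7.368 N

7.368 N


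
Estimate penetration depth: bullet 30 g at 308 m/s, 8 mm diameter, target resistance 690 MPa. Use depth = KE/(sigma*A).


A = pi*(d/2)^2 = pi*(8/2)^2 = 50.2655 mm^2
E = 0.5*m*v^2 = 0.5*0.03*308^2 = 1422.96 J
depth = E/(sigma*A) = 1422.96 J / (690 MPa * 50.2655 mm^2) = 1422.96/(690 * 50.2655) m = 0.0410274 m ≈ 41.03 mm

41.03 mm


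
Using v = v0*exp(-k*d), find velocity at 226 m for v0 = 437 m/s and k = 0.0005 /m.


v = v0*exp(-k*d) = 437*exp(-0.0005*226) = 390.3 m/s

390.3 m/s


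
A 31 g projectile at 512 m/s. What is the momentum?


p = m*v = 0.031*512 = 15.87 kg·m/s

15.87 kg·m/s


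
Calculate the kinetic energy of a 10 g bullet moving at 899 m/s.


E = 0.5*m*v^2 = 0.5*0.01*899^2 = 4041 J

4041 J


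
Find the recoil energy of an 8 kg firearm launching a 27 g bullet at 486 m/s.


v_r = m_p*v_p/m_gun = 0.027*486/8 = 1.64025 m/s, E_r = 0.5*m_gun*v_r^2 = 0.5*8*1.64025^2 = 10.76 J

10.76 J


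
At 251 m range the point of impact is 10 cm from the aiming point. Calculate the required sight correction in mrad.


1 mrad subtends 1 cm per 10 m of range, so adj = error_cm / (dist_m / 10) = 10 / (251/10) = 0.3984 mrad

0.3984 mrad


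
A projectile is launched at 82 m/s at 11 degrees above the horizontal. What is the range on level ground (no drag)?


R = v0^2 * sin(2*theta) / g = 82^2 * sin(2*11°) / 9.81 = 256.8 m

256.8 m


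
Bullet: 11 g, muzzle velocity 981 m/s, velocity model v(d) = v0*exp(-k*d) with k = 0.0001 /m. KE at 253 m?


v = v0*exp(-k*d) = 981*exp(-0.0001*253) = 956.492 m/s
E = 0.5*m*v^2 = 0.5*0.011*956.492^2 = 5032 J

5032 J


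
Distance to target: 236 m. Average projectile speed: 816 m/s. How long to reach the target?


t = d/v = 236/816 = 0.2892 s

0.2892 s


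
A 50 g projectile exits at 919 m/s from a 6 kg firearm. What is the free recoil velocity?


v_recoil = m_p * v_p / m_gun = 0.05 * 919 / 6 = 7.658 m/s

7.658 m/s


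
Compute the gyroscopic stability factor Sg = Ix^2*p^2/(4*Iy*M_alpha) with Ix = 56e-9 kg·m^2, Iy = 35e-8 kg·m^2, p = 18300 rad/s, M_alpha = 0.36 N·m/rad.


Sg = Ix^2 * p^2 / (4 * Iy * M_alpha) = (56e-9)^2 * 18300^2 / (4 * 35e-8 * 0.36) = 2.084

2.084


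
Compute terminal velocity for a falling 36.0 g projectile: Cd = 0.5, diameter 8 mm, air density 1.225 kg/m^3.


A = pi*(d/2)^2 = pi*(8/2000)^2 = 5.02655e-05 m^2
vt = sqrt(2mg/(Cd*rho*A)) = sqrt(2*0.036*9.81/(0.5 * 1.225 * 5.02655e-05)) = 151.5 m/s

151.5 m/s


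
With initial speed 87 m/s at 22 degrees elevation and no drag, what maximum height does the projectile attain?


H = (v0*sin(theta))^2 / (2g) = (87*sin(22°))^2 / (2*9.81) = 54.14 m

54.14 m


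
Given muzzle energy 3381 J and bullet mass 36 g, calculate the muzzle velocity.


v = sqrt(2*E/m) = sqrt(2*3381/0.036) = 433.4 m/s

433.4 m/s


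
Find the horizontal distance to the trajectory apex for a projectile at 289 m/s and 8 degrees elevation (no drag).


R = v0^2*sin(2*theta)/g = 289^2*sin(2*8°)/9.81 = 2346.74 m
apex_dist = R/2 = 2346.74/2 = 1173 m

1173 m


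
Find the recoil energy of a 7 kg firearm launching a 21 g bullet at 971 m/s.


v_r = m_p*v_p/m_gun = 0.021*971/7 = 2.913 m/s, E_r = 0.5*m_gun*v_r^2 = 0.5*7*2.913^2 = 29.7 J

29.7 J


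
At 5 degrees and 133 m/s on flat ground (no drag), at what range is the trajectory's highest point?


R = v0^2*sin(2*theta)/g = 133^2*sin(2*5°)/9.81 = 313.115 m
apex_dist = R/2 = 313.115/2 = 156.6 m

156.6 m


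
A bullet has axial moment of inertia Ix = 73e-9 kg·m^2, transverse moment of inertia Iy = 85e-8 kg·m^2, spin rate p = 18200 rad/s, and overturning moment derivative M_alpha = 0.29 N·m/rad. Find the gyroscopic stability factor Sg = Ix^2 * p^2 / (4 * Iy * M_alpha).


Sg = Ix^2 * p^2 / (4 * Iy * M_alpha) = (73e-9)^2 * 18200^2 / (4 * 85e-8 * 0.29) = 1.79

1.79


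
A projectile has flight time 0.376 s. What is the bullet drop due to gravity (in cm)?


drop = 0.5*g*t^2 = 0.5*9.81*0.376^2 = 0.693449 m ≈ 69.34 cm

69.34 cm


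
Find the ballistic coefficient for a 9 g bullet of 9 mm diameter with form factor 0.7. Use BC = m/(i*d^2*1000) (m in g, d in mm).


BC = m/(i*d^2*1000) = 9/(0.7 * 9^2 * 1000) = 0.0001587

0.0001587


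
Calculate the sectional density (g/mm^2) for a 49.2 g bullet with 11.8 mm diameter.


SD = m/d^2 = 49.2/11.8^2 = 0.3533 g/mm^2

0.3533 g/mm^2


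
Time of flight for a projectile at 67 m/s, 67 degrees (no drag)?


T = 2*v0*sin(theta)/g = 2*67*sin(67°)/9.81 = 12.57 s

12.57 s


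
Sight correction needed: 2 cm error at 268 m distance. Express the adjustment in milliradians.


1 mrad subtends 1 cm per 10 m of range, so adj = error_cm / (dist_m / 10) = 2 / (268/10) = 0.07463 mrad

0.07463 mrad


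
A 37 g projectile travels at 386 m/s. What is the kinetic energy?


E = 0.5*m*v^2 = 0.5*0.037*386^2 = 2756 J

2756 J


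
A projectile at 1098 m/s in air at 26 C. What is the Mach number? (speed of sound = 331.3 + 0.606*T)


a = 331.3 + 0.606*(26) = 347.056 m/s
M = v/a = 1098/347.056 = 3.164

3.164


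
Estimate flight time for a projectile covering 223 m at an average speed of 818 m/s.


t = d/v = 223/818 = 0.2726 s

0.2726 s


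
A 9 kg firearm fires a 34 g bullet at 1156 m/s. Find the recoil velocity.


v_recoil = m_p * v_p / m_gun = 0.034 * 1156 / 9 = 4.367 m/s

4.367 m/s


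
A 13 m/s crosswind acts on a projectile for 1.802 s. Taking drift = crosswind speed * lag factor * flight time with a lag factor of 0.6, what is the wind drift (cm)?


drift = v_wind * lag * t = 13 * 0.6 * 1.802 = 14.0556 m ≈ 1406 cm

1406 cm


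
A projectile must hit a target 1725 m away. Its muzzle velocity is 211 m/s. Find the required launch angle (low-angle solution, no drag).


sin(2*theta) = R*g/v0^2 = 1725*9.81/211^2 = 0.380096, theta = arcsin(0.380096)/2 = 11.17°

11.17 degrees


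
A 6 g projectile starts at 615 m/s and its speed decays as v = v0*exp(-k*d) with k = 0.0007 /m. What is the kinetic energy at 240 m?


v = v0*exp(-k*d) = 615*exp(-0.0007*240) = 519.893 m/s
E = 0.5*m*v^2 = 0.5*0.006*519.893^2 = 810.9 J

810.9 J


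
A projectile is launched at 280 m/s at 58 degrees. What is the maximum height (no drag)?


H = (v0*sin(theta))^2 / (2g) = (280*sin(58°))^2 / (2*9.81) = 2874 m

2874 m


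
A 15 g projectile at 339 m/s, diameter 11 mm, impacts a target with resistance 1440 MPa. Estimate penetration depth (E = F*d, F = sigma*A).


A = pi*(d/2)^2 = pi*(11/2)^2 = 95.0332 mm^2
E = 0.5*m*v^2 = 0.5*0.015*339^2 = 861.907 J
depth = E/(sigma*A) = 861.907 J / (1440 MPa * 95.0332 mm^2) = 861.907/(1440 * 95.0332) m = 0.00629829 m ≈ 6.298 mm

6.298 mm


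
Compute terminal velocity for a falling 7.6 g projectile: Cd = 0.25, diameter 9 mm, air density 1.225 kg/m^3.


A = pi*(d/2)^2 = pi*(9/2000)^2 = 6.36173e-05 m^2
vt = sqrt(2mg/(Cd*rho*A)) = sqrt(2*0.0076*9.81/(0.25 * 1.225 * 6.36173e-05)) = 87.48 m/s

87.48 m/s


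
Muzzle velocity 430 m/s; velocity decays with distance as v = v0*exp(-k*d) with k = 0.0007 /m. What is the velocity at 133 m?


v = v0*exp(-k*d) = 430*exp(-0.0007*133) = 391.8 m/s

391.8 m/s


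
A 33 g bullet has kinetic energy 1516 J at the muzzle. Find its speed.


v = sqrt(2*E/m) = sqrt(2*1516/0.033) = 303.1 m/s

303.1 m/s


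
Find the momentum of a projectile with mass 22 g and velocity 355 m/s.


p = m*v = 0.022*355 = 7.81 kg·m/s

7.81 kg·m/s


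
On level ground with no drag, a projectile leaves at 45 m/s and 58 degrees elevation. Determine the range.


R = v0^2 * sin(2*theta) / g = 45^2 * sin(2*58°) / 9.81 = 185.5 m

185.5 m


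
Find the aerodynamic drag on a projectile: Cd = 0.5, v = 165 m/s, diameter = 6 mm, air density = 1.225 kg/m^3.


A = pi*(d/2)^2 = pi*(6/2000)^2 = 2.82743e-05 m^2
Fd = 0.5*Cd*rho*A*v^2 = 0.5*0.5*1.225*2.82743e-05*165^2 = 0.2357 N

0.2357 N


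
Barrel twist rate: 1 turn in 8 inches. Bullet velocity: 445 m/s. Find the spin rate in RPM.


twist_m = 8*0.0254 = 0.2032 m
spin = v/twist = 445/0.2032 = 2189.961 rev/s
RPM = spin*60 = 2189.961*60 ≈ 131398 RPM

131398 RPM


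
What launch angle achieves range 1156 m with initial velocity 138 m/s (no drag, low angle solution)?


sin(2*theta) = R*g/v0^2 = 1156*9.81/138^2 = 0.595482, theta = arcsin(0.595482)/2 = 18.27°

18.27 degrees


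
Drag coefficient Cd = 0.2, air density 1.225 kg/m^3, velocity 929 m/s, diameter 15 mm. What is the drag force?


A = pi*(d/2)^2 = pi*(15/2000)^2 = 1.76715e-04 m^2
Fd = 0.5*Cd*rho*A*v^2 = 0.5*0.2*1.225*1.76715e-04*929^2 = 18.68 N

18.68 N


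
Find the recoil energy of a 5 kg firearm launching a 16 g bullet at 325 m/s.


v_r = m_p*v_p/m_gun = 0.016*325/5 = 1.04 m/s, E_r = 0.5*m_gun*v_r^2 = 0.5*5*1.04^2 = 2.704 J

2.704 J


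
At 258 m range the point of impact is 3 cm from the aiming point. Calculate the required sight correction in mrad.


1 mrad subtends 1 cm per 10 m of range, so adj = error_cm / (dist_m / 10) = 3 / (258/10) = 0.1163 mrad

0.1163 mrad


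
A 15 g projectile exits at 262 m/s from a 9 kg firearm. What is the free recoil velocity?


v_recoil = m_p * v_p / m_gun = 0.015 * 262 / 9 = 0.4367 m/s

0.4367 m/s


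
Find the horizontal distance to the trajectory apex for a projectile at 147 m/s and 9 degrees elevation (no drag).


R = v0^2*sin(2*theta)/g = 147^2*sin(2*9°)/9.81 = 680.688 m
apex_dist = R/2 = 680.688/2 = 340.3 m

340.3 m


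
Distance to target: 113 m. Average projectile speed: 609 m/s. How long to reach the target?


t = d/v = 113/609 = 0.1856 s

0.1856 s


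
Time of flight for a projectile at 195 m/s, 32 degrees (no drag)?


T = 2*v0*sin(theta)/g = 2*195*sin(32°)/9.81 = 21.07 s

21.07 s


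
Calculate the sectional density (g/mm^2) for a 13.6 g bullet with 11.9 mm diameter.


SD = m/d^2 = 13.6/11.9^2 = 0.09604 g/mm^2

0.09604 g/mm^2


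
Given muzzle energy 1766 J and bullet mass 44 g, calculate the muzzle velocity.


v = sqrt(2*E/m) = sqrt(2*1766/0.044) = 283.3 m/s

283.3 m/s


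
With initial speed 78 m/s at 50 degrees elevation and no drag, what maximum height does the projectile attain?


H = (v0*sin(theta))^2 / (2g) = (78*sin(50°))^2 / (2*9.81) = 182 m

182 m


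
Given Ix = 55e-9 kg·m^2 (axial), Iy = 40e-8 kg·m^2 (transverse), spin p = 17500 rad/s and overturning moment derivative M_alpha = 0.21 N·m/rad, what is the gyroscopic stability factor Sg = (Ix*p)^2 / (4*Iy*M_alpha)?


Sg = Ix^2 * p^2 / (4 * Iy * M_alpha) = (55e-9)^2 * 17500^2 / (4 * 40e-8 * 0.21) = 2.757

2.757


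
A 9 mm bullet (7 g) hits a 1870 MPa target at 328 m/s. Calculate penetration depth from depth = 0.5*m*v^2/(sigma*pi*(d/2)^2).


A = pi*(d/2)^2 = pi*(9/2)^2 = 63.6173 mm^2
E = 0.5*m*v^2 = 0.5*0.007*328^2 = 376.544 J
depth = E/(sigma*A) = 376.544 J / (1870 MPa * 63.6173 mm^2) = 376.544/(1870 * 63.6173) m = 0.00316519 m ≈ 3.165 mm

3.165 mm


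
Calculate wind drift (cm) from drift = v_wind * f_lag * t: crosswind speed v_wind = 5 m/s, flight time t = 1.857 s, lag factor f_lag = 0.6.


drift = v_wind * lag * t = 5 * 0.6 * 1.857 = 5.571 m ≈ 557.1 cm

557.1 cm


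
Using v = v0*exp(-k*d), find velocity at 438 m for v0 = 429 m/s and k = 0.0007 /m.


v = v0*exp(-k*d) = 429*exp(-0.0007*438) = 315.7 m/s

315.7 m/s


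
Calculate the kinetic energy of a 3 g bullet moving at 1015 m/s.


E = 0.5*m*v^2 = 0.5*0.003*1015^2 = 1545 J

1545 J


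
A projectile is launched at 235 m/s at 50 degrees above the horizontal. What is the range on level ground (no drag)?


R = v0^2 * sin(2*theta) / g = 235^2 * sin(2*50°) / 9.81 = 5544 m

5544 m


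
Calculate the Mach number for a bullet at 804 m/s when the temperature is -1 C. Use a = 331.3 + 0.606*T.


a = 331.3 + 0.606*(-1) = 330.694 m/s
M = v/a = 804/330.694 = 2.431

2.431


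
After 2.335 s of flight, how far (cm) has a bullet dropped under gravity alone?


drop = 0.5*g*t^2 = 0.5*9.81*2.335^2 = 26.7432 m ≈ 2674 cm

2674 cm


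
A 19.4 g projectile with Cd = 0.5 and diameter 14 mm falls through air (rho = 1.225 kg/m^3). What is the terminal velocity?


A = pi*(d/2)^2 = pi*(14/2000)^2 = 1.53938e-04 m^2
vt = sqrt(2mg/(Cd*rho*A)) = sqrt(2*0.0194*9.81/(0.5 * 1.225 * 1.53938e-04)) = 63.54 m/s

63.54 m/s


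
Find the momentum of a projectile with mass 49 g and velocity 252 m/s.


p = m*v = 0.049*252 = 12.35 kg·m/s

12.35 kg·m/s


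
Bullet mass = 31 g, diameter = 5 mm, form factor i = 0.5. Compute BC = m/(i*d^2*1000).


BC = m/(i*d^2*1000) = 31/(0.5 * 5^2 * 1000) = 0.00248

0.00248


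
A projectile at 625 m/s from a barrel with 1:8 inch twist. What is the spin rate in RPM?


twist_m = 8*0.0254 = 0.2032 m
spin = v/twist = 625/0.2032 = 3075.787 rev/s
RPM = spin*60 = 3075.787*60 ≈ 184547 RPM

184547 RPM


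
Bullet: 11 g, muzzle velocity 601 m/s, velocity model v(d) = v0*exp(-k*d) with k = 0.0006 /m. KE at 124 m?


v = v0*exp(-k*d) = 601*exp(-0.0006*124) = 557.908 m/s
E = 0.5*m*v^2 = 0.5*0.011*557.908^2 = 1712 J

1712 J


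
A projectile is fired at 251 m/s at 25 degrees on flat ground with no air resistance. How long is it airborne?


T = 2*v0*sin(theta)/g = 2*251*sin(25°)/9.81 = 21.63 s

21.63 s


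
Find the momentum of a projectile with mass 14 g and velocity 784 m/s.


p = m*v = 0.014*784 = 10.98 kg·m/s

10.98 kg·m/s


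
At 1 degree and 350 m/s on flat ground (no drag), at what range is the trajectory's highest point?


R = v0^2*sin(2*theta)/g = 350^2*sin(2*1°)/9.81 = 435.799 m
apex_dist = R/2 = 435.799/2 = 217.9 m

217.9 m


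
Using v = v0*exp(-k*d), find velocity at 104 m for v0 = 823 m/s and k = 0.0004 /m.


v = v0*exp(-k*d) = 823*exp(-0.0004*104) = 789.5 m/s

789.5 m/s


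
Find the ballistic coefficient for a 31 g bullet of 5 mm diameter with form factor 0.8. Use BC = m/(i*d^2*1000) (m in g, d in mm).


BC = m/(i*d^2*1000) = 31/(0.8 * 5^2 * 1000) = 0.00155

0.00155


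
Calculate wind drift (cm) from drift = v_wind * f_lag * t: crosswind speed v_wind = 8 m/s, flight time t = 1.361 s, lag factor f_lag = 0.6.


drift = v_wind * lag * t = 8 * 0.6 * 1.361 = 6.5328 m ≈ 653.3 cm

653.3 cm


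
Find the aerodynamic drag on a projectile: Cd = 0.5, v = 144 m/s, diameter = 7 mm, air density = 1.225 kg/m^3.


A = pi*(d/2)^2 = pi*(7/2000)^2 = 3.84845e-05 m^2
Fd = 0.5*Cd*rho*A*v^2 = 0.5*0.5*1.225*3.84845e-05*144^2 = 0.2444 N

0.2444 N


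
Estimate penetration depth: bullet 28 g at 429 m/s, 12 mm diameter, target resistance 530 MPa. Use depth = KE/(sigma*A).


A = pi*(d/2)^2 = pi*(12/2)^2 = 113.097 mm^2
E = 0.5*m*v^2 = 0.5*0.028*429^2 = 2576.57 J
depth = E/(sigma*A) = 2576.57 J / (530 MPa * 113.097 mm^2) = 2576.57/(530 * 113.097) m = 0.0429847 m ≈ 42.98 mm

42.98 mm


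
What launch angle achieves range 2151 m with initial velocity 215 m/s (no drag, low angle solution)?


sin(2*theta) = R*g/v0^2 = 2151*9.81/215^2 = 0.456491, theta = arcsin(0.456491)/2 = 13.58°

13.58 degrees


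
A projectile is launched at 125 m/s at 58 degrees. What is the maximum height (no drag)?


H = (v0*sin(theta))^2 / (2g) = (125*sin(58°))^2 / (2*9.81) = 572.7 m

572.7 m


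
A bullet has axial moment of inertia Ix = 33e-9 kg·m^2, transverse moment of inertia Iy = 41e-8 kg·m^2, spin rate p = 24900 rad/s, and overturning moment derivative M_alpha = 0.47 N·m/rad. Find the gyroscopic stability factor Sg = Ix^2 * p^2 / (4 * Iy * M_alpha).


Sg = Ix^2 * p^2 / (4 * Iy * M_alpha) = (33e-9)^2 * 24900^2 / (4 * 41e-8 * 0.47) = 0.876

0.876


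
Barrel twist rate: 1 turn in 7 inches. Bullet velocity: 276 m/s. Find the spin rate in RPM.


twist_m = 7*0.0254 = 0.1778 m
spin = v/twist = 276/0.1778 = 1552.306 rev/s
RPM = spin*60 = 1552.306*60 ≈ 93138 RPM

93138 RPM


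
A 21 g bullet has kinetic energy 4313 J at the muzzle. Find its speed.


v = sqrt(2*E/m) = sqrt(2*4313/0.021) = 640.9 m/s

640.9 m/s


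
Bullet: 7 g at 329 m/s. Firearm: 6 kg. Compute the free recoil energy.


v_r = m_p*v_p/m_gun = 0.007*329/6 = 0.383833 m/s, E_r = 0.5*m_gun*v_r^2 = 0.5*6*0.383833^2 = 0.442 J

0.442 J


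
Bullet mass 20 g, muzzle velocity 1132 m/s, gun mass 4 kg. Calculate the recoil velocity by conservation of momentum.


v_recoil = m_p * v_p / m_gun = 0.02 * 1132 / 4 = 5.66 m/s

5.66 m/s


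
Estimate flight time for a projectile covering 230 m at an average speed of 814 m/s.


t = d/v = 230/814 = 0.2826 s

0.2826 s


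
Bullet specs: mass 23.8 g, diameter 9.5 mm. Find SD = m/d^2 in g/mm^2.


SD = m/d^2 = 23.8/9.5^2 = 0.2637 g/mm^2

0.2637 g/mm^2


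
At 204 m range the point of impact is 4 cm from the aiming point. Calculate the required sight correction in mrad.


1 mrad subtends 1 cm per 10 m of range, so adj = error_cm / (dist_m / 10) = 4 / (204/10) = 0.1961 mrad

0.1961 mrad


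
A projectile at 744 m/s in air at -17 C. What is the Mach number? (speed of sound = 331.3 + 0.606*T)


a = 331.3 + 0.606*(-17) = 320.998 m/s
M = v/a = 744/320.998 = 2.318

2.318


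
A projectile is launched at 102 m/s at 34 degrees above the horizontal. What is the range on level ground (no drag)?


R = v0^2 * sin(2*theta) / g = 102^2 * sin(2*34°) / 9.81 = 983.3 m

983.3 m


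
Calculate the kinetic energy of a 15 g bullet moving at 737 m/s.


E = 0.5*m*v^2 = 0.5*0.015*737^2 = 4074 J

4074 J


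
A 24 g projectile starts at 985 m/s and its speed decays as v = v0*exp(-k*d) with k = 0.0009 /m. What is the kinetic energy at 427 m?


v = v0*exp(-k*d) = 985*exp(-0.0009*427) = 670.713 m/s
E = 0.5*m*v^2 = 0.5*0.024*670.713^2 = 5398 J

5398 J


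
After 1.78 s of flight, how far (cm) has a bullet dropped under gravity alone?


drop = 0.5*g*t^2 = 0.5*9.81*1.78^2 = 15.541 m ≈ 1554 cm

1554 cm


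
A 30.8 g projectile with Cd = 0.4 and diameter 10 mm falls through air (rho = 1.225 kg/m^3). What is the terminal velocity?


A = pi*(d/2)^2 = pi*(10/2000)^2 = 7.85398e-05 m^2
vt = sqrt(2mg/(Cd*rho*A)) = sqrt(2*0.0308*9.81/(0.4 * 1.225 * 7.85398e-05)) = 125.3 m/s

125.3 m/s


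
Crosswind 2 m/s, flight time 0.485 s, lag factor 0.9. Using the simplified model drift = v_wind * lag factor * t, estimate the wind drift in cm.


drift = v_wind * lag * t = 2 * 0.9 * 0.485 = 0.873 m ≈ 87.3 cm

87.3 cm


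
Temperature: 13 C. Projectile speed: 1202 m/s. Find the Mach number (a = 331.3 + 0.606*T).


a = 331.3 + 0.606*(13) = 339.178 m/s
M = v/a = 1202/339.178 = 3.544

3.544


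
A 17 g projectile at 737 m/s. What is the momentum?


p = m*v = 0.017*737 = 12.53 kg·m/s

12.53 kg·m/s


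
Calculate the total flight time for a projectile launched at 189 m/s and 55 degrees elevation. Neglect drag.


T = 2*v0*sin(theta)/g = 2*189*sin(55°)/9.81 = 31.56 s

31.56 s


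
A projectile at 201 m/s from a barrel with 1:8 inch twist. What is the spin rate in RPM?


twist_m = 8*0.0254 = 0.2032 m
spin = v/twist = 201/0.2032 = 989.1732 rev/s
RPM = spin*60 = 989.1732*60 ≈ 59350 RPM

59350 RPM


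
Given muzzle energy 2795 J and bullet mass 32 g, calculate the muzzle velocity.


v = sqrt(2*E/m) = sqrt(2*2795/0.032) = 418 m/s

418 m/s


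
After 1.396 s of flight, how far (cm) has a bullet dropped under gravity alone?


drop = 0.5*g*t^2 = 0.5*9.81*1.396^2 = 9.55894 m ≈ 955.9 cm

955.9 cm


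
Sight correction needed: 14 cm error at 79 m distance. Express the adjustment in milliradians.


1 mrad subtends 1 cm per 10 m of range, so adj = error_cm / (dist_m / 10) = 14 / (79/10) = 1.772 mrad

1.772 mrad


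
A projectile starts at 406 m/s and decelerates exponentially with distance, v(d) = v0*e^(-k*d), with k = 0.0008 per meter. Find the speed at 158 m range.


v = v0*exp(-k*d) = 406*exp(-0.0008*158) = 357.8 m/s

357.8 m/s


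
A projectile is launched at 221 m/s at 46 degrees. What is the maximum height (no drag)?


H = (v0*sin(theta))^2 / (2g) = (221*sin(46°))^2 / (2*9.81) = 1288 m

1288 m


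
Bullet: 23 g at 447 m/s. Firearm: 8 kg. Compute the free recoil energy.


v_r = m_p*v_p/m_gun = 0.023*447/8 = 1.28513 m/s, E_r = 0.5*m_gun*v_r^2 = 0.5*8*1.28513^2 = 6.606 J

6.606 J


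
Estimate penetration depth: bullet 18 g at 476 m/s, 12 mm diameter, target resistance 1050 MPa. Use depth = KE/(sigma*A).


A = pi*(d/2)^2 = pi*(12/2)^2 = 113.097 mm^2
E = 0.5*m*v^2 = 0.5*0.018*476^2 = 2039.18 J
depth = E/(sigma*A) = 2039.18 J / (1050 MPa * 113.097 mm^2) = 2039.18/(1050 * 113.097) m = 0.0171718 m ≈ 17.17 mm

17.17 mm


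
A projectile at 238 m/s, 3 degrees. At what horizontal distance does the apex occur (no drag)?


R = v0^2*sin(2*theta)/g = 238^2*sin(2*3°)/9.81 = 603.559 m
apex_dist = R/2 = 603.559/2 = 301.8 m

301.8 m


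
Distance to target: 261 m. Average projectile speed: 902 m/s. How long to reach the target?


t = d/v = 261/902 = 0.2894 s

0.2894 s


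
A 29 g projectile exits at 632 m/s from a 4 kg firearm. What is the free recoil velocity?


v_recoil = m_p * v_p / m_gun = 0.029 * 632 / 4 = 4.582 m/s

4.582 m/s


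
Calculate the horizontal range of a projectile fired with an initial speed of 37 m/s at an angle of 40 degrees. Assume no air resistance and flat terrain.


R = v0^2 * sin(2*theta) / g = 37^2 * sin(2*40°) / 9.81 = 137.4 m

137.4 m


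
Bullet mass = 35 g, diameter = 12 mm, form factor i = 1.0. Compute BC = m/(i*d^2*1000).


BC = m/(i*d^2*1000) = 35/(1.0 * 12^2 * 1000) = 0.0002431

0.0002431


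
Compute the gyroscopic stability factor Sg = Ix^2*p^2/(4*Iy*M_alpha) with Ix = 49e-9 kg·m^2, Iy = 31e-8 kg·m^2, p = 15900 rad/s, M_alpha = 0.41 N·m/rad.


Sg = Ix^2 * p^2 / (4 * Iy * M_alpha) = (49e-9)^2 * 15900^2 / (4 * 31e-8 * 0.41) = 1.194

1.194


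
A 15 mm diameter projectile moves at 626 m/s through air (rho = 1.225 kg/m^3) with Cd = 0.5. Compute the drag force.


A = pi*(d/2)^2 = pi*(15/2000)^2 = 1.76715e-04 m^2
Fd = 0.5*Cd*rho*A*v^2 = 0.5*0.5*1.225*1.76715e-04*626^2 = 21.21 N

21.21 N


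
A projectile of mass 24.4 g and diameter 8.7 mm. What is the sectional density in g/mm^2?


SD = m/d^2 = 24.4/8.7^2 = 0.3224 g/mm^2

0.3224 g/mm^2


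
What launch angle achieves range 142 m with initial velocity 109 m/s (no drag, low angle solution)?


sin(2*theta) = R*g/v0^2 = 142*9.81/109^2 = 0.117248, theta = arcsin(0.117248)/2 = 3.367°

3.367 degrees


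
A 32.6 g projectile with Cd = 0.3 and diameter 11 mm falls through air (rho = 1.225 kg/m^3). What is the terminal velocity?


A = pi*(d/2)^2 = pi*(11/2000)^2 = 9.50332e-05 m^2
vt = sqrt(2mg/(Cd*rho*A)) = sqrt(2*0.0326*9.81/(0.3 * 1.225 * 9.50332e-05)) = 135.3 m/s

135.3 m/s


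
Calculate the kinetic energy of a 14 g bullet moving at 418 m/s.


E = 0.5*m*v^2 = 0.5*0.014*418^2 = 1223 J

1223 J


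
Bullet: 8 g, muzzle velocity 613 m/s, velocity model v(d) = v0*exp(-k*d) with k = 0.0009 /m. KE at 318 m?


v = v0*exp(-k*d) = 613*exp(-0.0009*318) = 460.432 m/s
E = 0.5*m*v^2 = 0.5*0.008*460.432^2 = 848 J

848 J


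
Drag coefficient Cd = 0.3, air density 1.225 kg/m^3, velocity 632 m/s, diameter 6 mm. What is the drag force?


A = pi*(d/2)^2 = pi*(6/2000)^2 = 2.82743e-05 m^2
Fd = 0.5*Cd*rho*A*v^2 = 0.5*0.3*1.225*2.82743e-05*632^2 = 2.075 N

2.075 N


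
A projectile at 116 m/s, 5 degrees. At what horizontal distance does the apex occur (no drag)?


R = v0^2*sin(2*theta)/g = 116^2*sin(2*5°)/9.81 = 238.187 m
apex_dist = R/2 = 238.187/2 = 119.1 m

119.1 m


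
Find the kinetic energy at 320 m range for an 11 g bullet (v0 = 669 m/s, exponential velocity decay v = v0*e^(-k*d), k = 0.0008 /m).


v = v0*exp(-k*d) = 669*exp(-0.0008*320) = 517.901 m/s
E = 0.5*m*v^2 = 0.5*0.011*517.901^2 = 1475 J

1475 J


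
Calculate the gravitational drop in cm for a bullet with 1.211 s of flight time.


drop = 0.5*g*t^2 = 0.5*9.81*1.211^2 = 7.19329 m ≈ 719.3 cm

719.3 cm


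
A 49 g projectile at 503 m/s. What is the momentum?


p = m*v = 0.049*503 = 24.65 kg·m/s

24.65 kg·m/s


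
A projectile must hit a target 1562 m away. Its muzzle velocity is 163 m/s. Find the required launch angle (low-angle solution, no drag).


sin(2*theta) = R*g/v0^2 = 1562*9.81/163^2 = 0.576733, theta = arcsin(0.576733)/2 = 17.61°

17.61 degrees


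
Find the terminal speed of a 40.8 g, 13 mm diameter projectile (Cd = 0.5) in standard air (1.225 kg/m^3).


A = pi*(d/2)^2 = pi*(13/2000)^2 = 1.32732e-04 m^2
vt = sqrt(2mg/(Cd*rho*A)) = sqrt(2*0.0408*9.81/(0.5 * 1.225 * 1.32732e-04)) = 99.23 m/s

99.23 m/s


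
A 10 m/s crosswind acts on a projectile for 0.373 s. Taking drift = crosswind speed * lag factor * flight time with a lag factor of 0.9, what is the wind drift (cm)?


drift = v_wind * lag * t = 10 * 0.9 * 0.373 = 3.357 m ≈ 335.7 cm

335.7 cm


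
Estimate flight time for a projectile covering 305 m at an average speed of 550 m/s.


t = d/v = 305/550 = 0.5545 s

0.5545 s


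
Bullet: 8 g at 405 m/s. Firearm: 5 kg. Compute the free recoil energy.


v_r = m_p*v_p/m_gun = 0.008*405/5 = 0.648 m/s, E_r = 0.5*m_gun*v_r^2 = 0.5*5*0.648^2 = 1.05 J

1.05 J


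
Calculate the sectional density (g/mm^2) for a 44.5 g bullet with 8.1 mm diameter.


SD = m/d^2 = 44.5/8.1^2 = 0.6783 g/mm^2

0.6783 g/mm^2


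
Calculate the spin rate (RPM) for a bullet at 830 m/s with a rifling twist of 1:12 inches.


twist_m = 12*0.0254 = 0.3048 m
spin = v/twist = 830/0.3048 = 2723.097 rev/s
RPM = spin*60 = 2723.097*60 ≈ 163386 RPM

163386 RPM


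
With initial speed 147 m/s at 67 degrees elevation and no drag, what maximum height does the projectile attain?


H = (v0*sin(theta))^2 / (2g) = (147*sin(67°))^2 / (2*9.81) = 933.2 m

933.2 m


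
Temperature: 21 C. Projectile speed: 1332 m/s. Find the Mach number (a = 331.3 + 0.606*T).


a = 331.3 + 0.606*(21) = 344.026 m/s
M = v/a = 1332/344.026 = 3.872

3.872


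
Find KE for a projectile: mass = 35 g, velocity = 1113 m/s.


E = 0.5*m*v^2 = 0.5*0.035*1113^2 = 21678 J

21678 J


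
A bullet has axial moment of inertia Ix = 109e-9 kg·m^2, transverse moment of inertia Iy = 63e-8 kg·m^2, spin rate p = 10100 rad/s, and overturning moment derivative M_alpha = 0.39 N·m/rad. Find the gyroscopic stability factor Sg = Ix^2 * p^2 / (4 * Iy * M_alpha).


Sg = Ix^2 * p^2 / (4 * Iy * M_alpha) = (109e-9)^2 * 10100^2 / (4 * 63e-8 * 0.39) = 1.233

1.233


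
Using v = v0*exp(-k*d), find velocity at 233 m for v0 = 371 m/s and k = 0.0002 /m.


v = v0*exp(-k*d) = 371*exp(-0.0002*233) = 354.1 m/s

354.1 m/s


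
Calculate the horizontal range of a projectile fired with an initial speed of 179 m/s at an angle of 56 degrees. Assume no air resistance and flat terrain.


R = v0^2 * sin(2*theta) / g = 179^2 * sin(2*56°) / 9.81 = 3028 m

3028 m


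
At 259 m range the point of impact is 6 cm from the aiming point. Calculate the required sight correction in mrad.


1 mrad subtends 1 cm per 10 m of range, so adj = error_cm / (dist_m / 10) = 6 / (259/10) = 0.2317 mrad

0.2317 mrad


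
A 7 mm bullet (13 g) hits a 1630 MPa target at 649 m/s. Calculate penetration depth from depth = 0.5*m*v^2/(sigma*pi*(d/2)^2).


A = pi*(d/2)^2 = pi*(7/2)^2 = 38.4845 mm^2
E = 0.5*m*v^2 = 0.5*0.013*649^2 = 2737.81 J
depth = E/(sigma*A) = 2737.81 J / (1630 MPa * 38.4845 mm^2) = 2737.81/(1630 * 38.4845) m = 0.0436445 m ≈ 43.64 mm

43.64 mm


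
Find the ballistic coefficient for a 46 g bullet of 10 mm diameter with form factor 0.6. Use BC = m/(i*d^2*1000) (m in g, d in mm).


BC = m/(i*d^2*1000) = 46/(0.6 * 10^2 * 1000) = 0.0007667

0.0007667


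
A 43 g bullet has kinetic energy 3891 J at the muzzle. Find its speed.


v = sqrt(2*E/m) = sqrt(2*3891/0.043) = 425.4 m/s

425.4 m/s


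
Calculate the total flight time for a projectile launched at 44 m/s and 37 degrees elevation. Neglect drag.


T = 2*v0*sin(theta)/g = 2*44*sin(37°)/9.81 = 5.399 s

5.399 s


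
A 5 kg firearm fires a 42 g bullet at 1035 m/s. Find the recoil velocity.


v_recoil = m_p * v_p / m_gun = 0.042 * 1035 / 5 = 8.694 m/s

8.694 m/s


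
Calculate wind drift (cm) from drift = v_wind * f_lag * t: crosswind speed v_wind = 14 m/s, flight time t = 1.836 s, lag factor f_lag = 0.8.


drift = v_wind * lag * t = 14 * 0.8 * 1.836 = 20.5632 m ≈ 2056 cm

2056 cm


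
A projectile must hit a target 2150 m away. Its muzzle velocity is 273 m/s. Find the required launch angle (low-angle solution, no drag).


sin(2*theta) = R*g/v0^2 = 2150*9.81/273^2 = 0.282997, theta = arcsin(0.282997)/2 = 8.22°

8.22 degrees


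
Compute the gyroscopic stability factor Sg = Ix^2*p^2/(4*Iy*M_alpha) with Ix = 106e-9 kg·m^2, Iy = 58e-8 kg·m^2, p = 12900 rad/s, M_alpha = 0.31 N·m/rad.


Sg = Ix^2 * p^2 / (4 * Iy * M_alpha) = (106e-9)^2 * 12900^2 / (4 * 58e-8 * 0.31) = 2.6

2.6


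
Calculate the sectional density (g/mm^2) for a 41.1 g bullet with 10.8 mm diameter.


SD = m/d^2 = 41.1/10.8^2 = 0.3524 g/mm^2

0.3524 g/mm^2


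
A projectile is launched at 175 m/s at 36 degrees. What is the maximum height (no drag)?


H = (v0*sin(theta))^2 / (2g) = (175*sin(36°))^2 / (2*9.81) = 539.3 m

539.3 m


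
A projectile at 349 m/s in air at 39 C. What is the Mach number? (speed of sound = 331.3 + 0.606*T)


a = 331.3 + 0.606*(39) = 354.934 m/s
M = v/a = 349/354.934 = 0.9833

0.9833


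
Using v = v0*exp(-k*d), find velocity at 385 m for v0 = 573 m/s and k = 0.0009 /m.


v = v0*exp(-k*d) = 573*exp(-0.0009*385) = 405.2 m/s

405.2 m/s


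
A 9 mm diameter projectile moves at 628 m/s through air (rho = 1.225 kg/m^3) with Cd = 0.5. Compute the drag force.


A = pi*(d/2)^2 = pi*(9/2000)^2 = 6.36173e-05 m^2
Fd = 0.5*Cd*rho*A*v^2 = 0.5*0.5*1.225*6.36173e-05*628^2 = 7.684 N

7.684 N


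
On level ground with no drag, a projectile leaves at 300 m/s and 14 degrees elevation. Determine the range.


R = v0^2 * sin(2*theta) / g = 300^2 * sin(2*14°) / 9.81 = 4307 m

4307 m


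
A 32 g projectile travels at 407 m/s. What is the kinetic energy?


E = 0.5*m*v^2 = 0.5*0.032*407^2 = 2650 J

2650 J


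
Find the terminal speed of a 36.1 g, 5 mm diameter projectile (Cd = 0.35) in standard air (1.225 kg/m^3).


A = pi*(d/2)^2 = pi*(5/2000)^2 = 1.96350e-05 m^2
vt = sqrt(2mg/(Cd*rho*A)) = sqrt(2*0.0361*9.81/(0.35 * 1.225 * 1.96350e-05)) = 290.1 m/s

290.1 m/s


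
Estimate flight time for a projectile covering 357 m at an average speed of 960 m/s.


t = d/v = 357/960 = 0.3719 s

0.3719 s


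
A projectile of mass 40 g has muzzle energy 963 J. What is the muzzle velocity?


v = sqrt(2*E/m) = sqrt(2*963/0.04) = 219.4 m/s

219.4 m/s


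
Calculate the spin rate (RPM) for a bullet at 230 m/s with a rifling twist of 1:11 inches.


twist_m = 11*0.0254 = 0.2794 m
spin = v/twist = 230/0.2794 = 823.1926 rev/s
RPM = spin*60 = 823.1926*60 ≈ 49392 RPM

49392 RPM


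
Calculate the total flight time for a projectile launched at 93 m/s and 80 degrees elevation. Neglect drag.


T = 2*v0*sin(theta)/g = 2*93*sin(80°)/9.81 = 18.67 s

18.67 s


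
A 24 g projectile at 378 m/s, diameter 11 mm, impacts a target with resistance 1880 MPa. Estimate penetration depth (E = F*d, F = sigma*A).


A = pi*(d/2)^2 = pi*(11/2)^2 = 95.0332 mm^2
E = 0.5*m*v^2 = 0.5*0.024*378^2 = 1714.61 J
depth = E/(sigma*A) = 1714.61 J / (1880 MPa * 95.0332 mm^2) = 1714.61/(1880 * 95.0332) m = 0.00959692 m ≈ 9.597 mm

9.597 mm


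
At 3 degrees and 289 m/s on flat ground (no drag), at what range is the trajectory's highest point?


R = v0^2*sin(2*theta)/g = 289^2*sin(2*3°)/9.81 = 889.941 m
apex_dist = R/2 = 889.941/2 = 445 m

445 m


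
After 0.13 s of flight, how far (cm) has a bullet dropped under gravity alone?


drop = 0.5*g*t^2 = 0.5*9.81*0.13^2 = 0.0828945 m ≈ 8.289 cm

8.289 cm


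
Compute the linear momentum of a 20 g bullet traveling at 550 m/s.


p = m*v = 0.02*550 = 11 kg·m/s

11 kg·m/s


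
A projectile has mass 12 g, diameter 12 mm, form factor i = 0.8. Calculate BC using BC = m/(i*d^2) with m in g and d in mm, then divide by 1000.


BC = m/(i*d^2*1000) = 12/(0.8 * 12^2 * 1000) = 0.0001042

0.0001042


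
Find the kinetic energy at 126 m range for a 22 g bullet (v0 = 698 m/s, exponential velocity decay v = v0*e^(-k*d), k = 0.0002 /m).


v = v0*exp(-k*d) = 698*exp(-0.0002*126) = 680.63 m/s
E = 0.5*m*v^2 = 0.5*0.022*680.63^2 = 5096 J

5096 J
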